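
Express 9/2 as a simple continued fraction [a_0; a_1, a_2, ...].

Run the Euclidean algorithm on 9 and 2; the successive quotients are the partial quotients a_0, a_1, ... (each step inverts the fractional part left over by the previous one):
  9 = 4*2 + 1, so a_0 = 4.
  2 = 2*1 + 0, so a_1 = 2.
The remainder reaches 0 after 2 divisions, so the expansion has 2 partial quotients, read off in order.

[4; 2]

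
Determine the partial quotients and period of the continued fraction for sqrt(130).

Write x_i = (sqrt(130) + m_i)/d_i with (m_0, d_0) = (0, 1). a_0 = floor(sqrt(130)) = 11, since 11^2 = 121 <= 130 < 144 = 12^2.
Iterate m_{i+1} = d_i*a_i - m_i, d_{i+1} = (130 - m_{i+1}^2)/d_i, a_{i+1} = floor((a_0 + m_{i+1})/d_{i+1}):
  m_1 = 1*11 - 0 = 11, d_1 = (130 - 11^2)/1 = 9/1 = 9, a_1 = floor((11 + 11)/9) = 2.
  m_2 = 9*2 - 11 = 7, d_2 = (130 - 7^2)/9 = 81/9 = 9, a_2 = floor((11 + 7)/9) = 2.
  m_3 = 9*2 - 7 = 11, d_3 = (130 - 11^2)/9 = 9/9 = 1, a_3 = floor((11 + 11)/1) = 22.
  m_4 = 1*22 - 11 = 11, d_4 = (130 - 11^2)/1 = 9/1 = 9: (m_4, d_4) = (m_1, d_1) = (11, 9), so from here the quotients repeat a_1, ..., a_3; the period length is 3.
Hence the expansion of sqrt(130) is a_0 = 11 followed by the repeating block 2, 2, 22 (period 3).

[11; (2, 2, 22)]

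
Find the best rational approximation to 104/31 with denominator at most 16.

Expand x = 104/31 as a continued fraction with the Euclidean algorithm:
  104 = 3*31 + 11, so a_0 = 3.
  31 = 2*11 + 9, so a_1 = 2.
  11 = 1*9 + 2, so a_2 = 1.
  9 = 4*2 + 1, so a_3 = 4.
  2 = 2*1 + 0, so a_4 = 2.
so x = [3; 2, 1, 4, 2].
Convergents (p_i = a_i*p_{i-1} + p_{i-2}, q_i = a_i*q_{i-1} + q_{i-2} with p_{-2}=0, p_{-1}=1, q_{-2}=1, q_{-1}=0), until the denominator exceeds 16:
  i=0: a_0=3, p_0 = 3*1 + 0 = 3, q_0 = 3*0 + 1 = 1.
  i=1: a_1=2, p_1 = 2*3 + 1 = 7, q_1 = 2*1 + 0 = 2.
  i=2: a_2=1, p_2 = 1*7 + 3 = 10, q_2 = 1*2 + 1 = 3.
  i=3: a_3=4, p_3 = 4*10 + 7 = 47, q_3 = 4*3 + 2 = 14.
  i=4: a_4=2, p_4 = 2*47 + 10 = 104, q_4 = 2*14 + 3 = 31.
q_4 = 31 > 16, so the last convergent with denominator <= 16 is p_3/q_3 = 47/14.
The closest fraction with denominator <= 16 is either p_3/q_3 or the intermediate fraction (k*p_3 + p_2)/(k*q_3 + q_2) with the largest k >= 1 whose denominator stays <= 16; these approach x as k grows, and every other convergent or intermediate fraction in range is farther away.
Largest k: floor((16 - q_2)/q_3) = floor((16 - 3)/14) = 0.
Since k = 0, no intermediate fraction beyond p_3/q_3 has denominator <= 16, so the convergent 47/14 is the closest (its error is |104*14 - 47*31|/(31*14) = 1/434).

47/14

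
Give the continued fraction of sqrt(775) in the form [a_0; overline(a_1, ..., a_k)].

Write x_i = (sqrt(775) + m_i)/d_i with (m_0, d_0) = (0, 1). a_0 = floor(sqrt(775)) = 27, since 27^2 = 729 <= 775 < 784 = 28^2.
Iterate m_{i+1} = d_i*a_i - m_i, d_{i+1} = (775 - m_{i+1}^2)/d_i, a_{i+1} = floor((a_0 + m_{i+1})/d_{i+1}):
  m_1 = 1*27 - 0 = 27, d_1 = (775 - 27^2)/1 = 46/1 = 46, a_1 = floor((27 + 27)/46) = 1.
  m_2 = 46*1 - 27 = 19, d_2 = (775 - 19^2)/46 = 414/46 = 9, a_2 = floor((27 + 19)/9) = 5.
  m_3 = 9*5 - 19 = 26, d_3 = (775 - 26^2)/9 = 99/9 = 11, a_3 = floor((27 + 26)/11) = 4.
  m_4 = 11*4 - 26 = 18, d_4 = (775 - 18^2)/11 = 451/11 = 41, a_4 = floor((27 + 18)/41) = 1.
  m_5 = 41*1 - 18 = 23, d_5 = (775 - 23^2)/41 = 246/41 = 6, a_5 = floor((27 + 23)/6) = 8.
  m_6 = 6*8 - 23 = 25, d_6 = (775 - 25^2)/6 = 150/6 = 25, a_6 = floor((27 + 25)/25) = 2.
  m_7 = 25*2 - 25 = 25, d_7 = (775 - 25^2)/25 = 150/25 = 6, a_7 = floor((27 + 25)/6) = 8.
  m_8 = 6*8 - 25 = 23, d_8 = (775 - 23^2)/6 = 246/6 = 41, a_8 = floor((27 + 23)/41) = 1.
  m_9 = 41*1 - 23 = 18, d_9 = (775 - 18^2)/41 = 451/41 = 11, a_9 = floor((27 + 18)/11) = 4.
  m_10 = 11*4 - 18 = 26, d_10 = (775 - 26^2)/11 = 99/11 = 9, a_10 = floor((27 + 26)/9) = 5.
  m_11 = 9*5 - 26 = 19, d_11 = (775 - 19^2)/9 = 414/9 = 46, a_11 = floor((27 + 19)/46) = 1.
  m_12 = 46*1 - 19 = 27, d_12 = (775 - 27^2)/46 = 46/46 = 1, a_12 = floor((27 + 27)/1) = 54.
  m_13 = 1*54 - 27 = 27, d_13 = (775 - 27^2)/1 = 46/1 = 46: (m_13, d_13) = (m_1, d_1) = (27, 46), so from here the quotients repeat a_1, ..., a_12; the period length is 12.
Hence the expansion of sqrt(775) is a_0 = 27 followed by the repeating block 1, 5, 4, 1, 8, 2, 8, 1, 4, 5, 1, 54 (period 12).

[27; overline(1, 5, 4, 1, 8, 2, 8, 1, 4, 5, 1, 54)]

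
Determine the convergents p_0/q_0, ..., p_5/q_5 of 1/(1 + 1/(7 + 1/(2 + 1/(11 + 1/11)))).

0/1, 1/1, 7/8, 15/17, 172/195, 1907/2162

Using the convergent recurrence p_i = a_i*p_{i-1} + p_{i-2}, q_i = a_i*q_{i-1} + q_{i-2} with p_{-2}=0, p_{-1}=1, q_{-2}=1, q_{-1}=0:
  i=0: a_0=0, p_0 = 0*1 + 0 = 0, q_0 = 0*0 + 1 = 1.
  i=1: a_1=1, p_1 = 1*0 + 1 = 1, q_1 = 1*1 + 0 = 1.
  i=2: a_2=7, p_2 = 7*1 + 0 = 7, q_2 = 7*1 + 1 = 8.
  i=3: a_3=2, p_3 = 2*7 + 1 = 15, q_3 = 2*8 + 1 = 17.
  i=4: a_4=11, p_4 = 11*15 + 7 = 172, q_4 = 11*17 + 8 = 195.
  i=5: a_5=11, p_5 = 11*172 + 15 = 1907, q_5 = 11*195 + 17 = 2162.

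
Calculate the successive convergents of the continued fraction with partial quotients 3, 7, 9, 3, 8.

3/1, 22/7, 201/64, 625/199, 5201/1656

Using the convergent recurrence p_i = a_i*p_{i-1} + p_{i-2}, q_i = a_i*q_{i-1} + q_{i-2} with p_{-2}=0, p_{-1}=1, q_{-2}=1, q_{-1}=0:
  i=0: a_0=3, p_0 = 3*1 + 0 = 3, q_0 = 3*0 + 1 = 1.
  i=1: a_1=7, p_1 = 7*3 + 1 = 22, q_1 = 7*1 + 0 = 7.
  i=2: a_2=9, p_2 = 9*22 + 3 = 201, q_2 = 9*7 + 1 = 64.
  i=3: a_3=3, p_3 = 3*201 + 22 = 625, q_3 = 3*64 + 7 = 199.
  i=4: a_4=8, p_4 = 8*625 + 201 = 5201, q_4 = 8*199 + 64 = 1656.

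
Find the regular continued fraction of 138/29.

[4; 1, 3, 7]

Run the Euclidean algorithm on 138 and 29; the successive quotients are the partial quotients a_0, a_1, ... (each step inverts the fractional part left over by the previous one):
  138 = 4*29 + 22, so a_0 = 4.
  29 = 1*22 + 7, so a_1 = 1.
  22 = 3*7 + 1, so a_2 = 3.
  7 = 7*1 + 0, so a_3 = 7.
The remainder reaches 0 after 4 divisions, so the expansion has 4 partial quotients, read off in order.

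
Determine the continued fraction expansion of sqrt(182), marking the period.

[13; (2, 26)]

Write x_i = (sqrt(182) + m_i)/d_i with (m_0, d_0) = (0, 1). a_0 = floor(sqrt(182)) = 13, since 13^2 = 169 <= 182 < 196 = 14^2.
Iterate m_{i+1} = d_i*a_i - m_i, d_{i+1} = (182 - m_{i+1}^2)/d_i, a_{i+1} = floor((a_0 + m_{i+1})/d_{i+1}):
  m_1 = 1*13 - 0 = 13, d_1 = (182 - 13^2)/1 = 13/1 = 13, a_1 = floor((13 + 13)/13) = 2.
  m_2 = 13*2 - 13 = 13, d_2 = (182 - 13^2)/13 = 13/13 = 1, a_2 = floor((13 + 13)/1) = 26.
  m_3 = 1*26 - 13 = 13, d_3 = (182 - 13^2)/1 = 13/1 = 13: (m_3, d_3) = (m_1, d_1) = (13, 13), so from here the quotients repeat a_1, a_2; the period length is 2.
Hence the expansion of sqrt(182) is a_0 = 13 followed by the repeating block 2, 26 (period 2).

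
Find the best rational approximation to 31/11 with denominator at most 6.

17/6

Expand x = 31/11 as a continued fraction with the Euclidean algorithm:
  31 = 2*11 + 9, so a_0 = 2.
  11 = 1*9 + 2, so a_1 = 1.
  9 = 4*2 + 1, so a_2 = 4.
  2 = 2*1 + 0, so a_3 = 2.
so x = [2; 1, 4, 2].
Convergents (p_i = a_i*p_{i-1} + p_{i-2}, q_i = a_i*q_{i-1} + q_{i-2} with p_{-2}=0, p_{-1}=1, q_{-2}=1, q_{-1}=0), until the denominator exceeds 6:
  i=0: a_0=2, p_0 = 2*1 + 0 = 2, q_0 = 2*0 + 1 = 1.
  i=1: a_1=1, p_1 = 1*2 + 1 = 3, q_1 = 1*1 + 0 = 1.
  i=2: a_2=4, p_2 = 4*3 + 2 = 14, q_2 = 4*1 + 1 = 5.
  i=3: a_3=2, p_3 = 2*14 + 3 = 31, q_3 = 2*5 + 1 = 11.
q_3 = 11 > 6, so the last convergent with denominator <= 6 is p_2/q_2 = 14/5.
The closest fraction with denominator <= 6 is either p_2/q_2 or the intermediate fraction (k*p_2 + p_1)/(k*q_2 + q_1) with the largest k >= 1 whose denominator stays <= 6; these approach x as k grows, and every other convergent or intermediate fraction in range is farther away.
Largest k: floor((6 - q_1)/q_2) = floor((6 - 1)/5) = 1.
That gives (1*14 + 3)/(1*5 + 1) = 17/6.
Compare the errors: |x - 14/5| = |31*5 - 14*11|/(11*5) = 1/55, and |x - 17/6| = |31*6 - 17*11|/(11*6) = 1/66.
Cross-multiplying, 1*55 = 55 < 66 = 1*66, so 1/66 is smaller: the intermediate fraction 17/6 is closer to x than 14/5.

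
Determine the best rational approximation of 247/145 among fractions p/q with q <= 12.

17/10

Expand x = 247/145 as a continued fraction with the Euclidean algorithm:
  247 = 1*145 + 102, so a_0 = 1.
  145 = 1*102 + 43, so a_1 = 1.
  102 = 2*43 + 16, so a_2 = 2.
  43 = 2*16 + 11, so a_3 = 2.
  16 = 1*11 + 5, so a_4 = 1.
  11 = 2*5 + 1, so a_5 = 2.
  5 = 5*1 + 0, so a_6 = 5.
so x = [1; 1, 2, 2, 1, 2, 5].
Convergents (p_i = a_i*p_{i-1} + p_{i-2}, q_i = a_i*q_{i-1} + q_{i-2} with p_{-2}=0, p_{-1}=1, q_{-2}=1, q_{-1}=0), until the denominator exceeds 12:
  i=0: a_0=1, p_0 = 1*1 + 0 = 1, q_0 = 1*0 + 1 = 1.
  i=1: a_1=1, p_1 = 1*1 + 1 = 2, q_1 = 1*1 + 0 = 1.
  i=2: a_2=2, p_2 = 2*2 + 1 = 5, q_2 = 2*1 + 1 = 3.
  i=3: a_3=2, p_3 = 2*5 + 2 = 12, q_3 = 2*3 + 1 = 7.
  i=4: a_4=1, p_4 = 1*12 + 5 = 17, q_4 = 1*7 + 3 = 10.
  i=5: a_5=2, p_5 = 2*17 + 12 = 46, q_5 = 2*10 + 7 = 27.
q_5 = 27 > 12, so the last convergent with denominator <= 12 is p_4/q_4 = 17/10.
The closest fraction with denominator <= 12 is either p_4/q_4 or the intermediate fraction (k*p_4 + p_3)/(k*q_4 + q_3) with the largest k >= 1 whose denominator stays <= 12; these approach x as k grows, and every other convergent or intermediate fraction in range is farther away.
Largest k: floor((12 - q_3)/q_4) = floor((12 - 7)/10) = 0.
Since k = 0, no intermediate fraction beyond p_4/q_4 has denominator <= 12, so the convergent 17/10 is the closest (its error is |247*10 - 17*145|/(145*10) = 5/1450).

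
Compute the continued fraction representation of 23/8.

Run the Euclidean algorithm on 23 and 8; the successive quotients are the partial quotients a_0, a_1, ... (each step inverts the fractional part left over by the previous one):
  23 = 2*8 + 7, so a_0 = 2.
  8 = 1*7 + 1, so a_1 = 1.
  7 = 7*1 + 0, so a_2 = 7.
The remainder reaches 0 after 3 divisions, so the expansion has 3 partial quotients, read off in order.

[2; 1, 7]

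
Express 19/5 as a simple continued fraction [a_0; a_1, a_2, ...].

Run the Euclidean algorithm on 19 and 5; the successive quotients are the partial quotients a_0, a_1, ... (each step inverts the fractional part left over by the previous one):
  19 = 3*5 + 4, so a_0 = 3.
  5 = 1*4 + 1, so a_1 = 1.
  4 = 4*1 + 0, so a_2 = 4.
The remainder reaches 0 after 3 divisions, so the expansion has 3 partial quotients, read off in order.

[3; 1, 4]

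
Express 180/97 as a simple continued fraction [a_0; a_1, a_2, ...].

[1; 1, 5, 1, 13]

Run the Euclidean algorithm on 180 and 97; the successive quotients are the partial quotients a_0, a_1, ... (each step inverts the fractional part left over by the previous one):
  180 = 1*97 + 83, so a_0 = 1.
  97 = 1*83 + 14, so a_1 = 1.
  83 = 5*14 + 13, so a_2 = 5.
  14 = 1*13 + 1, so a_3 = 1.
  13 = 13*1 + 0, so a_4 = 13.
The remainder reaches 0 after 5 divisions, so the expansion has 5 partial quotients, read off in order.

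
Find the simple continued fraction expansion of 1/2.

Run the Euclidean algorithm on 1 and 2; the successive quotients are the partial quotients a_0, a_1, ... (each step inverts the fractional part left over by the previous one):
  1 = 0*2 + 1, so a_0 = 0.
  2 = 2*1 + 0, so a_1 = 2.
The remainder reaches 0 after 2 divisions, so the expansion has 2 partial quotients, read off in order.

[0; 2]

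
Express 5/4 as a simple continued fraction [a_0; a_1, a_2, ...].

Run the Euclidean algorithm on 5 and 4; the successive quotients are the partial quotients a_0, a_1, ... (each step inverts the fractional part left over by the previous one):
  5 = 1*4 + 1, so a_0 = 1.
  4 = 4*1 + 0, so a_1 = 4.
The remainder reaches 0 after 2 divisions, so the expansion has 2 partial quotients, read off in order.

[1; 4]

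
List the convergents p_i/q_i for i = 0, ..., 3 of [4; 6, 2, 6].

Using the convergent recurrence p_i = a_i*p_{i-1} + p_{i-2}, q_i = a_i*q_{i-1} + q_{i-2} with p_{-2}=0, p_{-1}=1, q_{-2}=1, q_{-1}=0:
  i=0: a_0=4, p_0 = 4*1 + 0 = 4, q_0 = 4*0 + 1 = 1.
  i=1: a_1=6, p_1 = 6*4 + 1 = 25, q_1 = 6*1 + 0 = 6.
  i=2: a_2=2, p_2 = 2*25 + 4 = 54, q_2 = 2*6 + 1 = 13.
  i=3: a_3=6, p_3 = 6*54 + 25 = 349, q_3 = 6*13 + 6 = 84.

4/1, 25/6, 54/13, 349/84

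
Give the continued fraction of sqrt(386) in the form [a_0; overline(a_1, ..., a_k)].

[19; overline(1, 1, 1, 4, 1, 18, 1, 4, 1, 1, 1, 38)]

Write x_i = (sqrt(386) + m_i)/d_i with (m_0, d_0) = (0, 1). a_0 = floor(sqrt(386)) = 19, since 19^2 = 361 <= 386 < 400 = 20^2.
Iterate m_{i+1} = d_i*a_i - m_i, d_{i+1} = (386 - m_{i+1}^2)/d_i, a_{i+1} = floor((a_0 + m_{i+1})/d_{i+1}):
  m_1 = 1*19 - 0 = 19, d_1 = (386 - 19^2)/1 = 25/1 = 25, a_1 = floor((19 + 19)/25) = 1.
  m_2 = 25*1 - 19 = 6, d_2 = (386 - 6^2)/25 = 350/25 = 14, a_2 = floor((19 + 6)/14) = 1.
  m_3 = 14*1 - 6 = 8, d_3 = (386 - 8^2)/14 = 322/14 = 23, a_3 = floor((19 + 8)/23) = 1.
  m_4 = 23*1 - 8 = 15, d_4 = (386 - 15^2)/23 = 161/23 = 7, a_4 = floor((19 + 15)/7) = 4.
  m_5 = 7*4 - 15 = 13, d_5 = (386 - 13^2)/7 = 217/7 = 31, a_5 = floor((19 + 13)/31) = 1.
  m_6 = 31*1 - 13 = 18, d_6 = (386 - 18^2)/31 = 62/31 = 2, a_6 = floor((19 + 18)/2) = 18.
  m_7 = 2*18 - 18 = 18, d_7 = (386 - 18^2)/2 = 62/2 = 31, a_7 = floor((19 + 18)/31) = 1.
  m_8 = 31*1 - 18 = 13, d_8 = (386 - 13^2)/31 = 217/31 = 7, a_8 = floor((19 + 13)/7) = 4.
  m_9 = 7*4 - 13 = 15, d_9 = (386 - 15^2)/7 = 161/7 = 23, a_9 = floor((19 + 15)/23) = 1.
  m_10 = 23*1 - 15 = 8, d_10 = (386 - 8^2)/23 = 322/23 = 14, a_10 = floor((19 + 8)/14) = 1.
  m_11 = 14*1 - 8 = 6, d_11 = (386 - 6^2)/14 = 350/14 = 25, a_11 = floor((19 + 6)/25) = 1.
  m_12 = 25*1 - 6 = 19, d_12 = (386 - 19^2)/25 = 25/25 = 1, a_12 = floor((19 + 19)/1) = 38.
  m_13 = 1*38 - 19 = 19, d_13 = (386 - 19^2)/1 = 25/1 = 25: (m_13, d_13) = (m_1, d_1) = (19, 25), so from here the quotients repeat a_1, ..., a_12; the period length is 12.
Hence the expansion of sqrt(386) is a_0 = 19 followed by the repeating block 1, 1, 1, 4, 1, 18, 1, 4, 1, 1, 1, 38 (period 12).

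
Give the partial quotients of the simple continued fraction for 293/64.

Run the Euclidean algorithm on 293 and 64; the successive quotients are the partial quotients a_0, a_1, ... (each step inverts the fractional part left over by the previous one):
  293 = 4*64 + 37, so a_0 = 4.
  64 = 1*37 + 27, so a_1 = 1.
  37 = 1*27 + 10, so a_2 = 1.
  27 = 2*10 + 7, so a_3 = 2.
  10 = 1*7 + 3, so a_4 = 1.
  7 = 2*3 + 1, so a_5 = 2.
  3 = 3*1 + 0, so a_6 = 3.
The remainder reaches 0 after 7 divisions, so the expansion has 7 partial quotients, read off in order.

[4; 1, 1, 2, 1, 2, 3]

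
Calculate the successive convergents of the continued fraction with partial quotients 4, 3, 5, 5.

Using the convergent recurrence p_i = a_i*p_{i-1} + p_{i-2}, q_i = a_i*q_{i-1} + q_{i-2} with p_{-2}=0, p_{-1}=1, q_{-2}=1, q_{-1}=0:
  i=0: a_0=4, p_0 = 4*1 + 0 = 4, q_0 = 4*0 + 1 = 1.
  i=1: a_1=3, p_1 = 3*4 + 1 = 13, q_1 = 3*1 + 0 = 3.
  i=2: a_2=5, p_2 = 5*13 + 4 = 69, q_2 = 5*3 + 1 = 16.
  i=3: a_3=5, p_3 = 5*69 + 13 = 358, q_3 = 5*16 + 3 = 83.

4/1, 13/3, 69/16, 358/83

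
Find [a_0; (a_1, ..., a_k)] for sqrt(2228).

[47; (4, 1, 22, 1, 4, 94)]

Write x_i = (sqrt(2228) + m_i)/d_i with (m_0, d_0) = (0, 1). a_0 = floor(sqrt(2228)) = 47, since 47^2 = 2209 <= 2228 < 2304 = 48^2.
Iterate m_{i+1} = d_i*a_i - m_i, d_{i+1} = (2228 - m_{i+1}^2)/d_i, a_{i+1} = floor((a_0 + m_{i+1})/d_{i+1}):
  m_1 = 1*47 - 0 = 47, d_1 = (2228 - 47^2)/1 = 19/1 = 19, a_1 = floor((47 + 47)/19) = 4.
  m_2 = 19*4 - 47 = 29, d_2 = (2228 - 29^2)/19 = 1387/19 = 73, a_2 = floor((47 + 29)/73) = 1.
  m_3 = 73*1 - 29 = 44, d_3 = (2228 - 44^2)/73 = 292/73 = 4, a_3 = floor((47 + 44)/4) = 22.
  m_4 = 4*22 - 44 = 44, d_4 = (2228 - 44^2)/4 = 292/4 = 73, a_4 = floor((47 + 44)/73) = 1.
  m_5 = 73*1 - 44 = 29, d_5 = (2228 - 29^2)/73 = 1387/73 = 19, a_5 = floor((47 + 29)/19) = 4.
  m_6 = 19*4 - 29 = 47, d_6 = (2228 - 47^2)/19 = 19/19 = 1, a_6 = floor((47 + 47)/1) = 94.
  m_7 = 1*94 - 47 = 47, d_7 = (2228 - 47^2)/1 = 19/1 = 19: (m_7, d_7) = (m_1, d_1) = (47, 19), so from here the quotients repeat a_1, ..., a_6; the period length is 6.
Hence the expansion of sqrt(2228) is a_0 = 47 followed by the repeating block 4, 1, 22, 1, 4, 94 (period 6).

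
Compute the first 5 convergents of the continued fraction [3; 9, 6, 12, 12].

3/1, 28/9, 171/55, 2080/669, 25131/8083

Using the convergent recurrence p_i = a_i*p_{i-1} + p_{i-2}, q_i = a_i*q_{i-1} + q_{i-2} with p_{-2}=0, p_{-1}=1, q_{-2}=1, q_{-1}=0:
  i=0: a_0=3, p_0 = 3*1 + 0 = 3, q_0 = 3*0 + 1 = 1.
  i=1: a_1=9, p_1 = 9*3 + 1 = 28, q_1 = 9*1 + 0 = 9.
  i=2: a_2=6, p_2 = 6*28 + 3 = 171, q_2 = 6*9 + 1 = 55.
  i=3: a_3=12, p_3 = 12*171 + 28 = 2080, q_3 = 12*55 + 9 = 669.
  i=4: a_4=12, p_4 = 12*2080 + 171 = 25131, q_4 = 12*669 + 55 = 8083.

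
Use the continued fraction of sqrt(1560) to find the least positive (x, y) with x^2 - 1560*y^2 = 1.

First expand sqrt(1560) as a continued fraction. With x_i = (sqrt(1560) + m_i)/d_i and (m_0, d_0) = (0, 1): a_0 = floor(sqrt(1560)) = 39, since 39^2 = 1521 <= 1560 < 1600 = 40^2.
Iterate m_{i+1} = d_i*a_i - m_i, d_{i+1} = (1560 - m_{i+1}^2)/d_i, a_{i+1} = floor((a_0 + m_{i+1})/d_{i+1}):
  m_1 = 1*39 - 0 = 39, d_1 = (1560 - 39^2)/1 = 39/1 = 39, a_1 = floor((39 + 39)/39) = 2.
  m_2 = 39*2 - 39 = 39, d_2 = (1560 - 39^2)/39 = 39/39 = 1, a_2 = floor((39 + 39)/1) = 78.
  m_3 = 1*78 - 39 = 39, d_3 = (1560 - 39^2)/1 = 39/1 = 39: (m_3, d_3) = (m_1, d_1) = (39, 39), so from here the quotients repeat a_1, a_2; the period length is 2.
So sqrt(1560) = [39; (2, 78)] with period length k = 2.
k is even, so the fundamental solution of x^2 - 1560y^2 = 1 is (p_{k-1}, q_{k-1}) = (p_1, q_1); compute convergents through index 1.
Convergents (p_i = a_i*p_{i-1} + p_{i-2}, q_i = a_i*q_{i-1} + q_{i-2} with p_{-2}=0, p_{-1}=1, q_{-2}=1, q_{-1}=0):
  i=0: a_0=39, p_0 = 39*1 + 0 = 39, q_0 = 39*0 + 1 = 1.
  i=1: a_1=2, p_1 = 2*39 + 1 = 79, q_1 = 2*1 + 0 = 2.
Check: 79^2 - 1560*2^2 = 6241 - 6240 = 1, so (x, y) = (79, 2) solves the equation, and by the theorem it is the least positive solution.

(x, y) = (79, 2)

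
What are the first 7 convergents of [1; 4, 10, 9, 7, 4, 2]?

Using the convergent recurrence p_i = a_i*p_{i-1} + p_{i-2}, q_i = a_i*q_{i-1} + q_{i-2} with p_{-2}=0, p_{-1}=1, q_{-2}=1, q_{-1}=0:
  i=0: a_0=1, p_0 = 1*1 + 0 = 1, q_0 = 1*0 + 1 = 1.
  i=1: a_1=4, p_1 = 4*1 + 1 = 5, q_1 = 4*1 + 0 = 4.
  i=2: a_2=10, p_2 = 10*5 + 1 = 51, q_2 = 10*4 + 1 = 41.
  i=3: a_3=9, p_3 = 9*51 + 5 = 464, q_3 = 9*41 + 4 = 373.
  i=4: a_4=7, p_4 = 7*464 + 51 = 3299, q_4 = 7*373 + 41 = 2652.
  i=5: a_5=4, p_5 = 4*3299 + 464 = 13660, q_5 = 4*2652 + 373 = 10981.
  i=6: a_6=2, p_6 = 2*13660 + 3299 = 30619, q_6 = 2*10981 + 2652 = 24614.

1/1, 5/4, 51/41, 464/373, 3299/2652, 13660/10981, 30619/24614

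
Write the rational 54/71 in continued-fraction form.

[0; 1, 3, 5, 1, 2]

Run the Euclidean algorithm on 54 and 71; the successive quotients are the partial quotients a_0, a_1, ... (each step inverts the fractional part left over by the previous one):
  54 = 0*71 + 54, so a_0 = 0.
  71 = 1*54 + 17, so a_1 = 1.
  54 = 3*17 + 3, so a_2 = 3.
  17 = 5*3 + 2, so a_3 = 5.
  3 = 1*2 + 1, so a_4 = 1.
  2 = 2*1 + 0, so a_5 = 2.
The remainder reaches 0 after 6 divisions, so the expansion has 6 partial quotients, read off in order.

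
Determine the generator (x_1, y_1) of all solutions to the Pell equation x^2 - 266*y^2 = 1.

(x, y) = (685, 42)

First expand sqrt(266) as a continued fraction. With x_i = (sqrt(266) + m_i)/d_i and (m_0, d_0) = (0, 1): a_0 = floor(sqrt(266)) = 16, since 16^2 = 256 <= 266 < 289 = 17^2.
Iterate m_{i+1} = d_i*a_i - m_i, d_{i+1} = (266 - m_{i+1}^2)/d_i, a_{i+1} = floor((a_0 + m_{i+1})/d_{i+1}):
  m_1 = 1*16 - 0 = 16, d_1 = (266 - 16^2)/1 = 10/1 = 10, a_1 = floor((16 + 16)/10) = 3.
  m_2 = 10*3 - 16 = 14, d_2 = (266 - 14^2)/10 = 70/10 = 7, a_2 = floor((16 + 14)/7) = 4.
  m_3 = 7*4 - 14 = 14, d_3 = (266 - 14^2)/7 = 70/7 = 10, a_3 = floor((16 + 14)/10) = 3.
  m_4 = 10*3 - 14 = 16, d_4 = (266 - 16^2)/10 = 10/10 = 1, a_4 = floor((16 + 16)/1) = 32.
  m_5 = 1*32 - 16 = 16, d_5 = (266 - 16^2)/1 = 10/1 = 10: (m_5, d_5) = (m_1, d_1) = (16, 10), so from here the quotients repeat a_1, ..., a_4; the period length is 4.
So sqrt(266) = [16; (3, 4, 3, 32)] with period length k = 4.
k is even, so the fundamental solution of x^2 - 266y^2 = 1 is (p_{k-1}, q_{k-1}) = (p_3, q_3); compute convergents through index 3.
Convergents (p_i = a_i*p_{i-1} + p_{i-2}, q_i = a_i*q_{i-1} + q_{i-2} with p_{-2}=0, p_{-1}=1, q_{-2}=1, q_{-1}=0):
  i=0: a_0=16, p_0 = 16*1 + 0 = 16, q_0 = 16*0 + 1 = 1.
  i=1: a_1=3, p_1 = 3*16 + 1 = 49, q_1 = 3*1 + 0 = 3.
  i=2: a_2=4, p_2 = 4*49 + 16 = 212, q_2 = 4*3 + 1 = 13.
  i=3: a_3=3, p_3 = 3*212 + 49 = 685, q_3 = 3*13 + 3 = 42.
Check: 685^2 - 266*42^2 = 469225 - 469224 = 1, so (x, y) = (685, 42) solves the equation, and by the theorem it is the least positive solution.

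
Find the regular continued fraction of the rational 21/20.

Run the Euclidean algorithm on 21 and 20; the successive quotients are the partial quotients a_0, a_1, ... (each step inverts the fractional part left over by the previous one):
  21 = 1*20 + 1, so a_0 = 1.
  20 = 20*1 + 0, so a_1 = 20.
The remainder reaches 0 after 2 divisions, so the expansion has 2 partial quotients, read off in order.

[1; 20]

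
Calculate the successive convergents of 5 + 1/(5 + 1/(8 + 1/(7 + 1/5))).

Using the convergent recurrence p_i = a_i*p_{i-1} + p_{i-2}, q_i = a_i*q_{i-1} + q_{i-2} with p_{-2}=0, p_{-1}=1, q_{-2}=1, q_{-1}=0:
  i=0: a_0=5, p_0 = 5*1 + 0 = 5, q_0 = 5*0 + 1 = 1.
  i=1: a_1=5, p_1 = 5*5 + 1 = 26, q_1 = 5*1 + 0 = 5.
  i=2: a_2=8, p_2 = 8*26 + 5 = 213, q_2 = 8*5 + 1 = 41.
  i=3: a_3=7, p_3 = 7*213 + 26 = 1517, q_3 = 7*41 + 5 = 292.
  i=4: a_4=5, p_4 = 5*1517 + 213 = 7798, q_4 = 5*292 + 41 = 1501.

5/1, 26/5, 213/41, 1517/292, 7798/1501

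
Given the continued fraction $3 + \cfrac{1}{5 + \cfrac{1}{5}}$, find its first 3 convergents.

Using the convergent recurrence p_i = a_i*p_{i-1} + p_{i-2}, q_i = a_i*q_{i-1} + q_{i-2} with p_{-2}=0, p_{-1}=1, q_{-2}=1, q_{-1}=0:
  i=0: a_0=3, p_0 = 3*1 + 0 = 3, q_0 = 3*0 + 1 = 1.
  i=1: a_1=5, p_1 = 5*3 + 1 = 16, q_1 = 5*1 + 0 = 5.
  i=2: a_2=5, p_2 = 5*16 + 3 = 83, q_2 = 5*5 + 1 = 26.

3/1, 16/5, 83/26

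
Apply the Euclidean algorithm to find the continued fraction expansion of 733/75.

Run the Euclidean algorithm on 733 and 75; the successive quotients are the partial quotients a_0, a_1, ... (each step inverts the fractional part left over by the previous one):
  733 = 9*75 + 58, so a_0 = 9.
  75 = 1*58 + 17, so a_1 = 1.
  58 = 3*17 + 7, so a_2 = 3.
  17 = 2*7 + 3, so a_3 = 2.
  7 = 2*3 + 1, so a_4 = 2.
  3 = 3*1 + 0, so a_5 = 3.
The remainder reaches 0 after 6 divisions, so the expansion has 6 partial quotients, read off in order.

[9; 1, 3, 2, 2, 3]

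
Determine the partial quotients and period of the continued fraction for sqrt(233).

Write x_i = (sqrt(233) + m_i)/d_i with (m_0, d_0) = (0, 1). a_0 = floor(sqrt(233)) = 15, since 15^2 = 225 <= 233 < 256 = 16^2.
Iterate m_{i+1} = d_i*a_i - m_i, d_{i+1} = (233 - m_{i+1}^2)/d_i, a_{i+1} = floor((a_0 + m_{i+1})/d_{i+1}):
  m_1 = 1*15 - 0 = 15, d_1 = (233 - 15^2)/1 = 8/1 = 8, a_1 = floor((15 + 15)/8) = 3.
  m_2 = 8*3 - 15 = 9, d_2 = (233 - 9^2)/8 = 152/8 = 19, a_2 = floor((15 + 9)/19) = 1.
  m_3 = 19*1 - 9 = 10, d_3 = (233 - 10^2)/19 = 133/19 = 7, a_3 = floor((15 + 10)/7) = 3.
  m_4 = 7*3 - 10 = 11, d_4 = (233 - 11^2)/7 = 112/7 = 16, a_4 = floor((15 + 11)/16) = 1.
  m_5 = 16*1 - 11 = 5, d_5 = (233 - 5^2)/16 = 208/16 = 13, a_5 = floor((15 + 5)/13) = 1.
  m_6 = 13*1 - 5 = 8, d_6 = (233 - 8^2)/13 = 169/13 = 13, a_6 = floor((15 + 8)/13) = 1.
  m_7 = 13*1 - 8 = 5, d_7 = (233 - 5^2)/13 = 208/13 = 16, a_7 = floor((15 + 5)/16) = 1.
  m_8 = 16*1 - 5 = 11, d_8 = (233 - 11^2)/16 = 112/16 = 7, a_8 = floor((15 + 11)/7) = 3.
  m_9 = 7*3 - 11 = 10, d_9 = (233 - 10^2)/7 = 133/7 = 19, a_9 = floor((15 + 10)/19) = 1.
  m_10 = 19*1 - 10 = 9, d_10 = (233 - 9^2)/19 = 152/19 = 8, a_10 = floor((15 + 9)/8) = 3.
  m_11 = 8*3 - 9 = 15, d_11 = (233 - 15^2)/8 = 8/8 = 1, a_11 = floor((15 + 15)/1) = 30.
  m_12 = 1*30 - 15 = 15, d_12 = (233 - 15^2)/1 = 8/1 = 8: (m_12, d_12) = (m_1, d_1) = (15, 8), so from here the quotients repeat a_1, ..., a_11; the period length is 11.
Hence the expansion of sqrt(233) is a_0 = 15 followed by the repeating block 3, 1, 3, 1, 1, 1, 1, 3, 1, 3, 30 (period 11).

[15; (3, 1, 3, 1, 1, 1, 1, 3, 1, 3, 30)]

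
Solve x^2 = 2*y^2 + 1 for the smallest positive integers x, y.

First expand sqrt(2) as a continued fraction. With x_i = (sqrt(2) + m_i)/d_i and (m_0, d_0) = (0, 1): a_0 = floor(sqrt(2)) = 1, since 1^2 = 1 <= 2 < 4 = 2^2.
Iterate m_{i+1} = d_i*a_i - m_i, d_{i+1} = (2 - m_{i+1}^2)/d_i, a_{i+1} = floor((a_0 + m_{i+1})/d_{i+1}):
  m_1 = 1*1 - 0 = 1, d_1 = (2 - 1^2)/1 = 1/1 = 1, a_1 = floor((1 + 1)/1) = 2.
  m_2 = 1*2 - 1 = 1, d_2 = (2 - 1^2)/1 = 1/1 = 1: (m_2, d_2) = (m_1, d_1) = (1, 1), so from here the quotient a_1 repeats; the period length is 1.
So sqrt(2) = [1; (2)] with period length k = 1.
k is odd, so (p_{k-1}, q_{k-1}) only solves x^2 - 2y^2 = -1 and the fundamental solution of x^2 - 2y^2 = 1 is (p_{2k-1}, q_{2k-1}) = (p_1, q_1); compute convergents through index 1, running through the period twice.
Convergents (p_i = a_i*p_{i-1} + p_{i-2}, q_i = a_i*q_{i-1} + q_{i-2} with p_{-2}=0, p_{-1}=1, q_{-2}=1, q_{-1}=0):
  i=0: a_0=1, p_0 = 1*1 + 0 = 1, q_0 = 1*0 + 1 = 1.
  i=1: a_1=2, p_1 = 2*1 + 1 = 3, q_1 = 2*1 + 0 = 2.
Indeed p_0^2 - 2*q_0^2 = 1 - 2 = -1, not +1.
Check: 3^2 - 2*2^2 = 9 - 8 = 1, so (x, y) = (3, 2) solves the equation, and by the theorem it is the least positive solution.

(x, y) = (3, 2)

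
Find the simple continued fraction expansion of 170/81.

[2; 10, 8]

Run the Euclidean algorithm on 170 and 81; the successive quotients are the partial quotients a_0, a_1, ... (each step inverts the fractional part left over by the previous one):
  170 = 2*81 + 8, so a_0 = 2.
  81 = 10*8 + 1, so a_1 = 10.
  8 = 8*1 + 0, so a_2 = 8.
The remainder reaches 0 after 3 divisions, so the expansion has 3 partial quotients, read off in order.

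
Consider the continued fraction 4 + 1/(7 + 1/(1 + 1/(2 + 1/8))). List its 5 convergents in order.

4/1, 29/7, 33/8, 95/23, 793/192

Using the convergent recurrence p_i = a_i*p_{i-1} + p_{i-2}, q_i = a_i*q_{i-1} + q_{i-2} with p_{-2}=0, p_{-1}=1, q_{-2}=1, q_{-1}=0:
  i=0: a_0=4, p_0 = 4*1 + 0 = 4, q_0 = 4*0 + 1 = 1.
  i=1: a_1=7, p_1 = 7*4 + 1 = 29, q_1 = 7*1 + 0 = 7.
  i=2: a_2=1, p_2 = 1*29 + 4 = 33, q_2 = 1*7 + 1 = 8.
  i=3: a_3=2, p_3 = 2*33 + 29 = 95, q_3 = 2*8 + 7 = 23.
  i=4: a_4=8, p_4 = 8*95 + 33 = 793, q_4 = 8*23 + 8 = 192.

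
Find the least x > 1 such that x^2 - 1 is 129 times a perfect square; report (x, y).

First expand sqrt(129) as a continued fraction. With x_i = (sqrt(129) + m_i)/d_i and (m_0, d_0) = (0, 1): a_0 = floor(sqrt(129)) = 11, since 11^2 = 121 <= 129 < 144 = 12^2.
Iterate m_{i+1} = d_i*a_i - m_i, d_{i+1} = (129 - m_{i+1}^2)/d_i, a_{i+1} = floor((a_0 + m_{i+1})/d_{i+1}):
  m_1 = 1*11 - 0 = 11, d_1 = (129 - 11^2)/1 = 8/1 = 8, a_1 = floor((11 + 11)/8) = 2.
  m_2 = 8*2 - 11 = 5, d_2 = (129 - 5^2)/8 = 104/8 = 13, a_2 = floor((11 + 5)/13) = 1.
  m_3 = 13*1 - 5 = 8, d_3 = (129 - 8^2)/13 = 65/13 = 5, a_3 = floor((11 + 8)/5) = 3.
  m_4 = 5*3 - 8 = 7, d_4 = (129 - 7^2)/5 = 80/5 = 16, a_4 = floor((11 + 7)/16) = 1.
  m_5 = 16*1 - 7 = 9, d_5 = (129 - 9^2)/16 = 48/16 = 3, a_5 = floor((11 + 9)/3) = 6.
  m_6 = 3*6 - 9 = 9, d_6 = (129 - 9^2)/3 = 48/3 = 16, a_6 = floor((11 + 9)/16) = 1.
  m_7 = 16*1 - 9 = 7, d_7 = (129 - 7^2)/16 = 80/16 = 5, a_7 = floor((11 + 7)/5) = 3.
  m_8 = 5*3 - 7 = 8, d_8 = (129 - 8^2)/5 = 65/5 = 13, a_8 = floor((11 + 8)/13) = 1.
  m_9 = 13*1 - 8 = 5, d_9 = (129 - 5^2)/13 = 104/13 = 8, a_9 = floor((11 + 5)/8) = 2.
  m_10 = 8*2 - 5 = 11, d_10 = (129 - 11^2)/8 = 8/8 = 1, a_10 = floor((11 + 11)/1) = 22.
  m_11 = 1*22 - 11 = 11, d_11 = (129 - 11^2)/1 = 8/1 = 8: (m_11, d_11) = (m_1, d_1) = (11, 8), so from here the quotients repeat a_1, ..., a_10; the period length is 10.
So sqrt(129) = [11; (2, 1, 3, 1, 6, 1, 3, 1, 2, 22)] with period length k = 10.
k is even, so the fundamental solution of x^2 - 129y^2 = 1 is (p_{k-1}, q_{k-1}) = (p_9, q_9); compute convergents through index 9.
Convergents (p_i = a_i*p_{i-1} + p_{i-2}, q_i = a_i*q_{i-1} + q_{i-2} with p_{-2}=0, p_{-1}=1, q_{-2}=1, q_{-1}=0):
  i=0: a_0=11, p_0 = 11*1 + 0 = 11, q_0 = 11*0 + 1 = 1.
  i=1: a_1=2, p_1 = 2*11 + 1 = 23, q_1 = 2*1 + 0 = 2.
  i=2: a_2=1, p_2 = 1*23 + 11 = 34, q_2 = 1*2 + 1 = 3.
  i=3: a_3=3, p_3 = 3*34 + 23 = 125, q_3 = 3*3 + 2 = 11.
  i=4: a_4=1, p_4 = 1*125 + 34 = 159, q_4 = 1*11 + 3 = 14.
  i=5: a_5=6, p_5 = 6*159 + 125 = 1079, q_5 = 6*14 + 11 = 95.
  i=6: a_6=1, p_6 = 1*1079 + 159 = 1238, q_6 = 1*95 + 14 = 109.
  i=7: a_7=3, p_7 = 3*1238 + 1079 = 4793, q_7 = 3*109 + 95 = 422.
  i=8: a_8=1, p_8 = 1*4793 + 1238 = 6031, q_8 = 1*422 + 109 = 531.
  i=9: a_9=2, p_9 = 2*6031 + 4793 = 16855, q_9 = 2*531 + 422 = 1484.
Check: 16855^2 - 129*1484^2 = 284091025 - 284091024 = 1, so (x, y) = (16855, 1484) solves the equation, and by the theorem it is the least positive solution.

(x, y) = (16855, 1484)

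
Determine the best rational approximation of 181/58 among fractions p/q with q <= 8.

Expand x = 181/58 as a continued fraction with the Euclidean algorithm:
  181 = 3*58 + 7, so a_0 = 3.
  58 = 8*7 + 2, so a_1 = 8.
  7 = 3*2 + 1, so a_2 = 3.
  2 = 2*1 + 0, so a_3 = 2.
so x = [3; 8, 3, 2].
Convergents (p_i = a_i*p_{i-1} + p_{i-2}, q_i = a_i*q_{i-1} + q_{i-2} with p_{-2}=0, p_{-1}=1, q_{-2}=1, q_{-1}=0), until the denominator exceeds 8:
  i=0: a_0=3, p_0 = 3*1 + 0 = 3, q_0 = 3*0 + 1 = 1.
  i=1: a_1=8, p_1 = 8*3 + 1 = 25, q_1 = 8*1 + 0 = 8.
  i=2: a_2=3, p_2 = 3*25 + 3 = 78, q_2 = 3*8 + 1 = 25.
q_2 = 25 > 8, so the last convergent with denominator <= 8 is p_1/q_1 = 25/8.
The closest fraction with denominator <= 8 is either p_1/q_1 or the intermediate fraction (k*p_1 + p_0)/(k*q_1 + q_0) with the largest k >= 1 whose denominator stays <= 8; these approach x as k grows, and every other convergent or intermediate fraction in range is farther away.
Largest k: floor((8 - q_0)/q_1) = floor((8 - 1)/8) = 0.
Since k = 0, no intermediate fraction beyond p_1/q_1 has denominator <= 8, so the convergent 25/8 is the closest (its error is |181*8 - 25*58|/(58*8) = 2/464).

25/8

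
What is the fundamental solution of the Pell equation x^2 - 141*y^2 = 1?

First expand sqrt(141) as a continued fraction. With x_i = (sqrt(141) + m_i)/d_i and (m_0, d_0) = (0, 1): a_0 = floor(sqrt(141)) = 11, since 11^2 = 121 <= 141 < 144 = 12^2.
Iterate m_{i+1} = d_i*a_i - m_i, d_{i+1} = (141 - m_{i+1}^2)/d_i, a_{i+1} = floor((a_0 + m_{i+1})/d_{i+1}):
  m_1 = 1*11 - 0 = 11, d_1 = (141 - 11^2)/1 = 20/1 = 20, a_1 = floor((11 + 11)/20) = 1.
  m_2 = 20*1 - 11 = 9, d_2 = (141 - 9^2)/20 = 60/20 = 3, a_2 = floor((11 + 9)/3) = 6.
  m_3 = 3*6 - 9 = 9, d_3 = (141 - 9^2)/3 = 60/3 = 20, a_3 = floor((11 + 9)/20) = 1.
  m_4 = 20*1 - 9 = 11, d_4 = (141 - 11^2)/20 = 20/20 = 1, a_4 = floor((11 + 11)/1) = 22.
  m_5 = 1*22 - 11 = 11, d_5 = (141 - 11^2)/1 = 20/1 = 20: (m_5, d_5) = (m_1, d_1) = (11, 20), so from here the quotients repeat a_1, ..., a_4; the period length is 4.
So sqrt(141) = [11; (1, 6, 1, 22)] with period length k = 4.
k is even, so the fundamental solution of x^2 - 141y^2 = 1 is (p_{k-1}, q_{k-1}) = (p_3, q_3); compute convergents through index 3.
Convergents (p_i = a_i*p_{i-1} + p_{i-2}, q_i = a_i*q_{i-1} + q_{i-2} with p_{-2}=0, p_{-1}=1, q_{-2}=1, q_{-1}=0):
  i=0: a_0=11, p_0 = 11*1 + 0 = 11, q_0 = 11*0 + 1 = 1.
  i=1: a_1=1, p_1 = 1*11 + 1 = 12, q_1 = 1*1 + 0 = 1.
  i=2: a_2=6, p_2 = 6*12 + 11 = 83, q_2 = 6*1 + 1 = 7.
  i=3: a_3=1, p_3 = 1*83 + 12 = 95, q_3 = 1*7 + 1 = 8.
Check: 95^2 - 141*8^2 = 9025 - 9024 = 1, so (x, y) = (95, 8) solves the equation, and by the theorem it is the least positive solution.

(x, y) = (95, 8)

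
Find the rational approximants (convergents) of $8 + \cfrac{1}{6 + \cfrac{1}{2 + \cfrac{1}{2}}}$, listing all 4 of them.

Using the convergent recurrence p_i = a_i*p_{i-1} + p_{i-2}, q_i = a_i*q_{i-1} + q_{i-2} with p_{-2}=0, p_{-1}=1, q_{-2}=1, q_{-1}=0:
  i=0: a_0=8, p_0 = 8*1 + 0 = 8, q_0 = 8*0 + 1 = 1.
  i=1: a_1=6, p_1 = 6*8 + 1 = 49, q_1 = 6*1 + 0 = 6.
  i=2: a_2=2, p_2 = 2*49 + 8 = 106, q_2 = 2*6 + 1 = 13.
  i=3: a_3=2, p_3 = 2*106 + 49 = 261, q_3 = 2*13 + 6 = 32.

8/1, 49/6, 106/13, 261/32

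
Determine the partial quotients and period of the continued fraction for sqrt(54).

Write x_i = (sqrt(54) + m_i)/d_i with (m_0, d_0) = (0, 1). a_0 = floor(sqrt(54)) = 7, since 7^2 = 49 <= 54 < 64 = 8^2.
Iterate m_{i+1} = d_i*a_i - m_i, d_{i+1} = (54 - m_{i+1}^2)/d_i, a_{i+1} = floor((a_0 + m_{i+1})/d_{i+1}):
  m_1 = 1*7 - 0 = 7, d_1 = (54 - 7^2)/1 = 5/1 = 5, a_1 = floor((7 + 7)/5) = 2.
  m_2 = 5*2 - 7 = 3, d_2 = (54 - 3^2)/5 = 45/5 = 9, a_2 = floor((7 + 3)/9) = 1.
  m_3 = 9*1 - 3 = 6, d_3 = (54 - 6^2)/9 = 18/9 = 2, a_3 = floor((7 + 6)/2) = 6.
  m_4 = 2*6 - 6 = 6, d_4 = (54 - 6^2)/2 = 18/2 = 9, a_4 = floor((7 + 6)/9) = 1.
  m_5 = 9*1 - 6 = 3, d_5 = (54 - 3^2)/9 = 45/9 = 5, a_5 = floor((7 + 3)/5) = 2.
  m_6 = 5*2 - 3 = 7, d_6 = (54 - 7^2)/5 = 5/5 = 1, a_6 = floor((7 + 7)/1) = 14.
  m_7 = 1*14 - 7 = 7, d_7 = (54 - 7^2)/1 = 5/1 = 5: (m_7, d_7) = (m_1, d_1) = (7, 5), so from here the quotients repeat a_1, ..., a_6; the period length is 6.
Hence the expansion of sqrt(54) is a_0 = 7 followed by the repeating block 2, 1, 6, 1, 2, 14 (period 6).

[7; (2, 1, 6, 1, 2, 14)]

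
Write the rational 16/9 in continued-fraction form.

Run the Euclidean algorithm on 16 and 9; the successive quotients are the partial quotients a_0, a_1, ... (each step inverts the fractional part left over by the previous one):
  16 = 1*9 + 7, so a_0 = 1.
  9 = 1*7 + 2, so a_1 = 1.
  7 = 3*2 + 1, so a_2 = 3.
  2 = 2*1 + 0, so a_3 = 2.
The remainder reaches 0 after 4 divisions, so the expansion has 4 partial quotients, read off in order.

[1; 1, 3, 2]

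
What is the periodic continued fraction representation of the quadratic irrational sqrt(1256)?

[35; (2, 3, 1, 2, 17, 2, 1, 3, 2, 70)]

Write x_i = (sqrt(1256) + m_i)/d_i with (m_0, d_0) = (0, 1). a_0 = floor(sqrt(1256)) = 35, since 35^2 = 1225 <= 1256 < 1296 = 36^2.
Iterate m_{i+1} = d_i*a_i - m_i, d_{i+1} = (1256 - m_{i+1}^2)/d_i, a_{i+1} = floor((a_0 + m_{i+1})/d_{i+1}):
  m_1 = 1*35 - 0 = 35, d_1 = (1256 - 35^2)/1 = 31/1 = 31, a_1 = floor((35 + 35)/31) = 2.
  m_2 = 31*2 - 35 = 27, d_2 = (1256 - 27^2)/31 = 527/31 = 17, a_2 = floor((35 + 27)/17) = 3.
  m_3 = 17*3 - 27 = 24, d_3 = (1256 - 24^2)/17 = 680/17 = 40, a_3 = floor((35 + 24)/40) = 1.
  m_4 = 40*1 - 24 = 16, d_4 = (1256 - 16^2)/40 = 1000/40 = 25, a_4 = floor((35 + 16)/25) = 2.
  m_5 = 25*2 - 16 = 34, d_5 = (1256 - 34^2)/25 = 100/25 = 4, a_5 = floor((35 + 34)/4) = 17.
  m_6 = 4*17 - 34 = 34, d_6 = (1256 - 34^2)/4 = 100/4 = 25, a_6 = floor((35 + 34)/25) = 2.
  m_7 = 25*2 - 34 = 16, d_7 = (1256 - 16^2)/25 = 1000/25 = 40, a_7 = floor((35 + 16)/40) = 1.
  m_8 = 40*1 - 16 = 24, d_8 = (1256 - 24^2)/40 = 680/40 = 17, a_8 = floor((35 + 24)/17) = 3.
  m_9 = 17*3 - 24 = 27, d_9 = (1256 - 27^2)/17 = 527/17 = 31, a_9 = floor((35 + 27)/31) = 2.
  m_10 = 31*2 - 27 = 35, d_10 = (1256 - 35^2)/31 = 31/31 = 1, a_10 = floor((35 + 35)/1) = 70.
  m_11 = 1*70 - 35 = 35, d_11 = (1256 - 35^2)/1 = 31/1 = 31: (m_11, d_11) = (m_1, d_1) = (35, 31), so from here the quotients repeat a_1, ..., a_10; the period length is 10.
Hence the expansion of sqrt(1256) is a_0 = 35 followed by the repeating block 2, 3, 1, 2, 17, 2, 1, 3, 2, 70 (period 10).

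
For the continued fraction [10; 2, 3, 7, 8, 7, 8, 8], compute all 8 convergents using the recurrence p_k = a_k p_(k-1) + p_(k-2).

Using the convergent recurrence p_i = a_i*p_{i-1} + p_{i-2}, q_i = a_i*q_{i-1} + q_{i-2} with p_{-2}=0, p_{-1}=1, q_{-2}=1, q_{-1}=0:
  i=0: a_0=10, p_0 = 10*1 + 0 = 10, q_0 = 10*0 + 1 = 1.
  i=1: a_1=2, p_1 = 2*10 + 1 = 21, q_1 = 2*1 + 0 = 2.
  i=2: a_2=3, p_2 = 3*21 + 10 = 73, q_2 = 3*2 + 1 = 7.
  i=3: a_3=7, p_3 = 7*73 + 21 = 532, q_3 = 7*7 + 2 = 51.
  i=4: a_4=8, p_4 = 8*532 + 73 = 4329, q_4 = 8*51 + 7 = 415.
  i=5: a_5=7, p_5 = 7*4329 + 532 = 30835, q_5 = 7*415 + 51 = 2956.
  i=6: a_6=8, p_6 = 8*30835 + 4329 = 251009, q_6 = 8*2956 + 415 = 24063.
  i=7: a_7=8, p_7 = 8*251009 + 30835 = 2038907, q_7 = 8*24063 + 2956 = 195460.

10/1, 21/2, 73/7, 532/51, 4329/415, 30835/2956, 251009/24063, 2038907/195460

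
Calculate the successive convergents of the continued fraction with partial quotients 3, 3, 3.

Using the convergent recurrence p_i = a_i*p_{i-1} + p_{i-2}, q_i = a_i*q_{i-1} + q_{i-2} with p_{-2}=0, p_{-1}=1, q_{-2}=1, q_{-1}=0:
  i=0: a_0=3, p_0 = 3*1 + 0 = 3, q_0 = 3*0 + 1 = 1.
  i=1: a_1=3, p_1 = 3*3 + 1 = 10, q_1 = 3*1 + 0 = 3.
  i=2: a_2=3, p_2 = 3*10 + 3 = 33, q_2 = 3*3 + 1 = 10.

3/1, 10/3, 33/10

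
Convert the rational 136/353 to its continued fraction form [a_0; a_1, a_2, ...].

Run the Euclidean algorithm on 136 and 353; the successive quotients are the partial quotients a_0, a_1, ... (each step inverts the fractional part left over by the previous one):
  136 = 0*353 + 136, so a_0 = 0.
  353 = 2*136 + 81, so a_1 = 2.
  136 = 1*81 + 55, so a_2 = 1.
  81 = 1*55 + 26, so a_3 = 1.
  55 = 2*26 + 3, so a_4 = 2.
  26 = 8*3 + 2, so a_5 = 8.
  3 = 1*2 + 1, so a_6 = 1.
  2 = 2*1 + 0, so a_7 = 2.
The remainder reaches 0 after 8 divisions, so the expansion has 8 partial quotients, read off in order.

[0; 2, 1, 1, 2, 8, 1, 2]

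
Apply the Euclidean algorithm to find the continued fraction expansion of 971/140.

Run the Euclidean algorithm on 971 and 140; the successive quotients are the partial quotients a_0, a_1, ... (each step inverts the fractional part left over by the previous one):
  971 = 6*140 + 131, so a_0 = 6.
  140 = 1*131 + 9, so a_1 = 1.
  131 = 14*9 + 5, so a_2 = 14.
  9 = 1*5 + 4, so a_3 = 1.
  5 = 1*4 + 1, so a_4 = 1.
  4 = 4*1 + 0, so a_5 = 4.
The remainder reaches 0 after 6 divisions, so the expansion has 6 partial quotients, read off in order.

[6; 1, 14, 1, 1, 4]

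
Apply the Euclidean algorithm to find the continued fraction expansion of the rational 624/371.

[1; 1, 2, 6, 1, 16]

Run the Euclidean algorithm on 624 and 371; the successive quotients are the partial quotients a_0, a_1, ... (each step inverts the fractional part left over by the previous one):
  624 = 1*371 + 253, so a_0 = 1.
  371 = 1*253 + 118, so a_1 = 1.
  253 = 2*118 + 17, so a_2 = 2.
  118 = 6*17 + 16, so a_3 = 6.
  17 = 1*16 + 1, so a_4 = 1.
  16 = 16*1 + 0, so a_5 = 16.
The remainder reaches 0 after 6 divisions, so the expansion has 6 partial quotients, read off in order.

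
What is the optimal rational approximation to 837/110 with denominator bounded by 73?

Expand x = 837/110 as a continued fraction with the Euclidean algorithm:
  837 = 7*110 + 67, so a_0 = 7.
  110 = 1*67 + 43, so a_1 = 1.
  67 = 1*43 + 24, so a_2 = 1.
  43 = 1*24 + 19, so a_3 = 1.
  24 = 1*19 + 5, so a_4 = 1.
  19 = 3*5 + 4, so a_5 = 3.
  5 = 1*4 + 1, so a_6 = 1.
  4 = 4*1 + 0, so a_7 = 4.
so x = [7; 1, 1, 1, 1, 3, 1, 4].
Convergents (p_i = a_i*p_{i-1} + p_{i-2}, q_i = a_i*q_{i-1} + q_{i-2} with p_{-2}=0, p_{-1}=1, q_{-2}=1, q_{-1}=0), until the denominator exceeds 73:
  i=0: a_0=7, p_0 = 7*1 + 0 = 7, q_0 = 7*0 + 1 = 1.
  i=1: a_1=1, p_1 = 1*7 + 1 = 8, q_1 = 1*1 + 0 = 1.
  i=2: a_2=1, p_2 = 1*8 + 7 = 15, q_2 = 1*1 + 1 = 2.
  i=3: a_3=1, p_3 = 1*15 + 8 = 23, q_3 = 1*2 + 1 = 3.
  i=4: a_4=1, p_4 = 1*23 + 15 = 38, q_4 = 1*3 + 2 = 5.
  i=5: a_5=3, p_5 = 3*38 + 23 = 137, q_5 = 3*5 + 3 = 18.
  i=6: a_6=1, p_6 = 1*137 + 38 = 175, q_6 = 1*18 + 5 = 23.
  i=7: a_7=4, p_7 = 4*175 + 137 = 837, q_7 = 4*23 + 18 = 110.
q_7 = 110 > 73, so the last convergent with denominator <= 73 is p_6/q_6 = 175/23.
The closest fraction with denominator <= 73 is either p_6/q_6 or the intermediate fraction (k*p_6 + p_5)/(k*q_6 + q_5) with the largest k >= 1 whose denominator stays <= 73; these approach x as k grows, and every other convergent or intermediate fraction in range is farther away.
Largest k: floor((73 - q_5)/q_6) = floor((73 - 18)/23) = 2.
That gives (2*175 + 137)/(2*23 + 18) = 487/64.
Compare the errors: |x - 175/23| = |837*23 - 175*110|/(110*23) = 1/2530, and |x - 487/64| = |837*64 - 487*110|/(110*64) = 2/7040.
Cross-multiplying, 2*2530 = 5060 < 7040 = 1*7040, so 2/7040 is smaller: the intermediate fraction 487/64 is closer to x than 175/23.

487/64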